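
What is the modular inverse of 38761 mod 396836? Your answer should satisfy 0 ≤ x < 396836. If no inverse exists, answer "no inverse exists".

Apply the Euclidean algorithm to 396836 and 38761:
396836 = 10×38761 + 9226
38761 = 4×9226 + 1857
9226 = 4×1857 + 1798
1857 = 1×1798 + 59
1798 = 30×59 + 28
59 = 2×28 + 3
28 = 9×3 + 1
3 = 3×1 + 0
Since gcd(38761, 396836) = 1, back-substitute to write 1 as a combination:
1 = 28 − 9·3
1 = −9·59 + 19·28
1 = 19·1798 − 579·59
1 = −579·1857 + 598·1798
1 = 598·9226 − 2971·1857
1 = −2971·38761 + 12482·9226
1 = 12482·396836 − 127791·38761
So 38761·(-127791) ≡ 1 (mod 396836), and -127791 ≡ 269045 (mod 396836).

269045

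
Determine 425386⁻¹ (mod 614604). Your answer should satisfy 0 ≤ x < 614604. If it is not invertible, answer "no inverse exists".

no inverse exists

Compute gcd(425386, 614604):
614604 = 1×425386 + 189218
425386 = 2×189218 + 46950
189218 = 4×46950 + 1418
46950 = 33×1418 + 156
1418 = 9×156 + 14
156 = 11×14 + 2
14 = 7×2 + 0
Since gcd = 2 > 1, 425386 is not a unit mod 614604.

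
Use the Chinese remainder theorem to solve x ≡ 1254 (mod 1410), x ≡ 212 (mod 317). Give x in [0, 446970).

Write x = 1254 + 1410·k. Then 1410·k ≡ 212 − 1254 ≡ 226 (mod 317).
Need 1410⁻¹ mod 317. Extended Euclid on (317, 142):
317 = 2×142 + 33
142 = 4×33 + 10
33 = 3×10 + 3
10 = 3×3 + 1
3 = 3×1 + 0
Back-substitute:
1 = 10 − 3·3
1 = −3·33 + 10·10
1 = 10·142 − 43·33
1 = −43·317 + 96·142
1410⁻¹ ≡ 96 (mod 317), so k ≡ 96·226 ≡ 140 (mod 317).
x = 1254 + 1410·140 = 198654.

198654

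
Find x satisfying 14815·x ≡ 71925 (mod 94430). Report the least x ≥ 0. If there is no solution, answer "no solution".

2905

First find gcd(14815, 94430):
94430 = 6*14815 + 5540
14815 = 2*5540 + 3735
5540 = 1*3735 + 1805
3735 = 2*1805 + 125
1805 = 14*125 + 55
125 = 2*55 + 15
55 = 3*15 + 10
15 = 1*10 + 5
10 = 2*5 + 0
gcd = 5 and 5 | 71925, so solutions exist. Divide through by 5: 2963x ≡ 14385 (mod 18886).
Now find 2963⁻¹ mod 18886:
18886 = 6×2963 + 1108
2963 = 2×1108 + 747
1108 = 1×747 + 361
747 = 2×361 + 25
361 = 14×25 + 11
25 = 2×11 + 3
11 = 3×3 + 2
3 = 1×2 + 1
2 = 2×1 + 0
Back-substitute:
1 = 3 − 2
1 = −11 + 4·3
1 = 4·25 − 9·11
1 = −9·361 + 130·25
1 = 130·747 − 269·361
1 = −269·1108 + 399·747
1 = 399·2963 − 1067·1108
1 = −1067·18886 + 6801·2963
So 2963⁻¹ ≡ 6801 (mod 18886).
Then x ≡ 6801·14385 ≡ 2905 (mod 18886); the smallest non-negative solution is x = 2905.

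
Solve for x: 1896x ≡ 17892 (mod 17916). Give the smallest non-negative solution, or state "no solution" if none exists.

1304

First find gcd(1896, 17916):
17916 = 9×1896 + 852
1896 = 2×852 + 192
852 = 4×192 + 84
192 = 2×84 + 24
84 = 3×24 + 12
24 = 2×12 + 0
gcd = 12 and 12 | 17892, so solutions exist. Divide through by 12: 158x ≡ 1491 (mod 1493).
Now find 158⁻¹ mod 1493:
1493 = 9*158 + 71
158 = 2*71 + 16
71 = 4*16 + 7
16 = 2*7 + 2
7 = 3*2 + 1
2 = 2*1 + 0
Back-substitute:
1 = 7 − 3·2
1 = −3·16 + 7·7
1 = 7·71 − 31·16
1 = −31·158 + 69·71
1 = 69·1493 − 652·158
So 158·(-652) ≡ 1 (mod 1493), i.e. 158⁻¹ ≡ 841.
Then x ≡ 841·1491 ≡ 1304 (mod 1493); the smallest non-negative solution is x = 1304.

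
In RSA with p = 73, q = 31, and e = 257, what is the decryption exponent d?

353

φ(n) = (p−1)(q−1) = 72·30 = 2160.
Need d with 257·d ≡ 1 (mod 2160). Apply the extended Euclidean algorithm:
2160 = 8×257 + 104
257 = 2×104 + 49
104 = 2×49 + 6
49 = 8×6 + 1
6 = 6×1 + 0
Back-substitute:
1 = 49 − 8·6
1 = −8·104 + 17·49
1 = 17·257 − 42·104
1 = −42·2160 + 353·257
So 257·353 ≡ 1 (mod 2160), hence d = 353.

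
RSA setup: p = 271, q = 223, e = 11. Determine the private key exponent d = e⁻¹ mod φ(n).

54491

φ(n) = (p−1)(q−1) = 270·222 = 59940.
Need d with 11·d ≡ 1 (mod 59940). Apply the extended Euclidean algorithm:
59940 = 5449·11 + 1
11 = 11·1 + 0
Back-substitute:
1 = 59940 − 5449·11
So 11·(-5449) ≡ 1 (mod 59940), hence d ≡ -5449 ≡ 54491 (mod 59940).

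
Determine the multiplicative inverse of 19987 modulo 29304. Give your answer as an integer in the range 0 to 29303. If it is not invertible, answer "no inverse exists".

no inverse exists

Compute gcd(19987, 29304):
29304 = 1*19987 + 9317
19987 = 2*9317 + 1353
9317 = 6*1353 + 1199
1353 = 1*1199 + 154
1199 = 7*154 + 121
154 = 1*121 + 33
121 = 3*33 + 22
33 = 1*22 + 11
22 = 2*11 + 0
Since gcd = 11 > 1, 19987 is not a unit mod 29304.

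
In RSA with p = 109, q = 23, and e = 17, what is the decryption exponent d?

φ(n) = (p−1)(q−1) = 108·22 = 2376.
Need d with 17·d ≡ 1 (mod 2376). Apply the extended Euclidean algorithm:
2376 = 139×17 + 13
17 = 1×13 + 4
13 = 3×4 + 1
4 = 4×1 + 0
Back-substitute:
1 = 13 − 3·4
1 = −3·17 + 4·13
1 = 4·2376 − 559·17
So 17·(-559) ≡ 1 (mod 2376), hence d ≡ -559 ≡ 1817 (mod 2376).

1817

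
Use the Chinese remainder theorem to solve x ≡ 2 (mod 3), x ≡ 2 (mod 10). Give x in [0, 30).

Write x = 2 + 3·k. Then 3·k ≡ 2 − 2 ≡ 0 (mod 10).
Need 3⁻¹ mod 10. Extended Euclid on (10, 3):
10 = 3×3 + 1
3 = 3×1 + 0
Back-substitute:
1 = 10 − 3·3
3⁻¹ ≡ 7 (mod 10), so k ≡ 7·0 ≡ 0 (mod 10).
x = 2 + 3·0 = 2.

2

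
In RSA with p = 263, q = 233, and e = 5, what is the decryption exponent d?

φ(n) = (p−1)(q−1) = 262·232 = 60784.
Need d with 5·d ≡ 1 (mod 60784). Apply the extended Euclidean algorithm:
60784 = 12156·5 + 4
5 = 1·4 + 1
4 = 4·1 + 0
Back-substitute:
1 = 5 − 4
1 = −60784 + 12157·5
So 5·12157 ≡ 1 (mod 60784), hence d = 12157.

12157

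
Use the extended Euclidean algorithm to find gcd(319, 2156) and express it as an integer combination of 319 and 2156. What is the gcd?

Euclidean algorithm:
2156 = 6×319 + 242
319 = 1×242 + 77
242 = 3×77 + 11
77 = 7×11 + 0
gcd(319, 2156) = 11.
Back-substituting:
11 = 242 − 3·77
11 = −3·319 + 4·242
11 = 4·2156 − 27·319
So 11 = (4)·2156 + (-27)·319.

11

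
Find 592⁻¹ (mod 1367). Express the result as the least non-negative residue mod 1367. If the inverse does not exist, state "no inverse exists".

1240

Apply the Euclidean algorithm to 1367 and 592:
1367 = 2×592 + 183
592 = 3×183 + 43
183 = 4×43 + 11
43 = 3×11 + 10
11 = 1×10 + 1
10 = 10×1 + 0
gcd = 1, so the inverse exists. Back-substitute:
1 = 11 − 10
1 = −43 + 4·11
1 = 4·183 − 17·43
1 = −17·592 + 55·183
1 = 55·1367 − 127·592
Hence 592⁻¹ ≡ -127 ≡ 1240 (mod 1367).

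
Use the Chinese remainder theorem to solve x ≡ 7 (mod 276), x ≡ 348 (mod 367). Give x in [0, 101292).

Write x = 7 + 276·k. Then 276·k ≡ 348 − 7 ≡ 341 (mod 367).
Need 276⁻¹ mod 367. Extended Euclid on (367, 276):
367 = 1*276 + 91
276 = 3*91 + 3
91 = 30*3 + 1
3 = 3*1 + 0
Back-substitute:
1 = 91 − 30·3
1 = −30·276 + 91·91
1 = 91·367 − 121·276
276⁻¹ ≡ 246 (mod 367), so k ≡ 246·341 ≡ 210 (mod 367).
x = 7 + 276·210 = 57967.

57967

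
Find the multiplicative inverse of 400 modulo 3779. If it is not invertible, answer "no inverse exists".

Run Euclid on (3779, 400):
3779 = 9*400 + 179
400 = 2*179 + 42
179 = 4*42 + 11
42 = 3*11 + 9
11 = 1*9 + 2
9 = 4*2 + 1
2 = 2*1 + 0
Since gcd(400, 3779) = 1, back-substitute to write 1 as a combination:
1 = 9 − 4·2
1 = −4·11 + 5·9
1 = 5·42 − 19·11
1 = −19·179 + 81·42
1 = 81·400 − 181·179
1 = −181·3779 + 1710·400
So 400·1710 ≡ 1 (mod 3779).

1710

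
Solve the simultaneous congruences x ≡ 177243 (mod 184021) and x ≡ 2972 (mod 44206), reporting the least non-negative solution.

Write x = 177243 + 184021·k. Then 184021·k ≡ 2972 − 177243 ≡ 2553 (mod 44206).
Need 184021⁻¹ mod 44206. Extended Euclid on (44206, 7197):
44206 = 6*7197 + 1024
7197 = 7*1024 + 29
1024 = 35*29 + 9
29 = 3*9 + 2
9 = 4*2 + 1
2 = 2*1 + 0
Back-substitute:
1 = 9 − 4·2
1 = −4·29 + 13·9
1 = 13·1024 − 459·29
1 = −459·7197 + 3226·1024
1 = 3226·44206 − 19815·7197
184021⁻¹ ≡ 24391 (mod 44206), so k ≡ 24391·2553 ≡ 28175 (mod 44206).
x = 177243 + 184021·28175 = 5184968918.

5184968918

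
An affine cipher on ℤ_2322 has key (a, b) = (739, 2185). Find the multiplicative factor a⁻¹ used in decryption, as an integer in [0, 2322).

Run Euclid on (2322, 739):
2322 = 3·739 + 105
739 = 7·105 + 4
105 = 26·4 + 1
4 = 4·1 + 0
The gcd is 1. Working backward:
1 = 105 − 26·4
1 = −26·739 + 183·105
1 = 183·2322 − 575·739
Thus 739·(-575) ≡ 1 (mod 2322); reducing, -575 mod 2322 = 1747.

1747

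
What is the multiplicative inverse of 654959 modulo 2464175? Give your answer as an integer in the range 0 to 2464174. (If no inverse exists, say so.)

1679589

Apply the Euclidean algorithm to 2464175 and 654959:
2464175 = 3×654959 + 499298
654959 = 1×499298 + 155661
499298 = 3×155661 + 32315
155661 = 4×32315 + 26401
32315 = 1×26401 + 5914
26401 = 4×5914 + 2745
5914 = 2×2745 + 424
2745 = 6×424 + 201
424 = 2×201 + 22
201 = 9×22 + 3
22 = 7×3 + 1
3 = 3×1 + 0
The gcd is 1. Working backward:
1 = 22 − 7·3
1 = −7·201 + 64·22
1 = 64·424 − 135·201
1 = −135·2745 + 874·424
1 = 874·5914 − 1883·2745
1 = −1883·26401 + 8406·5914
1 = 8406·32315 − 10289·26401
1 = −10289·155661 + 49562·32315
1 = 49562·499298 − 158975·155661
1 = −158975·654959 + 208537·499298
1 = 208537·2464175 − 784586·654959
Hence 654959⁻¹ ≡ -784586 ≡ 1679589 (mod 2464175).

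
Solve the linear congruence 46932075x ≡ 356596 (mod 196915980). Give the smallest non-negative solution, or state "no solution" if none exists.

gcd(46932075, 196915980):
196915980 = 4·46932075 + 9187680
46932075 = 5·9187680 + 993675
9187680 = 9·993675 + 244605
993675 = 4·244605 + 15255
244605 = 16·15255 + 525
15255 = 29·525 + 30
525 = 17·30 + 15
30 = 2·15 + 0
gcd = 15, but 15 ∤ 356596, so the congruence has no solution.

no solution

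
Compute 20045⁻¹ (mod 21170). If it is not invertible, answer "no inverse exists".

no inverse exists

Euclidean algorithm on 21170, 20045:
21170 = 1×20045 + 1125
20045 = 17×1125 + 920
1125 = 1×920 + 205
920 = 4×205 + 100
205 = 2×100 + 5
100 = 20×5 + 0
gcd(20045, 21170) = 5 ≠ 1, so 20045 has no multiplicative inverse modulo 21170.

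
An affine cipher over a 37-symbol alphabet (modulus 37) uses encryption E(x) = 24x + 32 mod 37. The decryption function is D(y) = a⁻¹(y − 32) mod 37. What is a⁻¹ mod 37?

17

Run Euclid on (37, 24):
37 = 1·24 + 13
24 = 1·13 + 11
13 = 1·11 + 2
11 = 5·2 + 1
2 = 2·1 + 0
The gcd is 1. Working backward:
1 = 11 − 5·2
1 = −5·13 + 6·11
1 = 6·24 − 11·13
1 = −11·37 + 17·24
So 24·17 ≡ 1 (mod 37).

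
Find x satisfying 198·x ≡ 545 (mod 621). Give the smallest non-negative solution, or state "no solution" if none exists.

no solution

gcd(198, 621):
621 = 3·198 + 27
198 = 7·27 + 9
27 = 3·9 + 0
gcd = 9, but 9 ∤ 545, so the congruence has no solution.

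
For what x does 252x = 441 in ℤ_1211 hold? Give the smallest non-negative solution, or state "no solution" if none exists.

45

First find gcd(252, 1211):
1211 = 4·252 + 203
252 = 1·203 + 49
203 = 4·49 + 7
49 = 7·7 + 0
gcd = 7 and 7 | 441, so solutions exist. Divide through by 7: 36x ≡ 63 (mod 173).
Now find 36⁻¹ mod 173:
173 = 4×36 + 29
36 = 1×29 + 7
29 = 4×7 + 1
7 = 7×1 + 0
Back-substitute:
1 = 29 − 4·7
1 = −4·36 + 5·29
1 = 5·173 − 24·36
So 36·(-24) ≡ 1 (mod 173), i.e. 36⁻¹ ≡ 149.
Then x ≡ 149·63 ≡ 45 (mod 173); the smallest non-negative solution is x = 45.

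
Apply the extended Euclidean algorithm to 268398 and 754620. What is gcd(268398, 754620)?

6

Euclidean algorithm:
754620 = 2*268398 + 217824
268398 = 1*217824 + 50574
217824 = 4*50574 + 15528
50574 = 3*15528 + 3990
15528 = 3*3990 + 3558
3990 = 1*3558 + 432
3558 = 8*432 + 102
432 = 4*102 + 24
102 = 4*24 + 6
24 = 4*6 + 0
gcd(268398, 754620) = 6.
Back-substituting:
6 = 102 − 4·24
6 = −4·432 + 17·102
6 = 17·3558 − 140·432
6 = −140·3990 + 157·3558
6 = 157·15528 − 611·3990
6 = −611·50574 + 1990·15528
6 = 1990·217824 − 8571·50574
6 = −8571·268398 + 10561·217824
6 = 10561·754620 − 29693·268398
So 6 = (10561)·754620 + (-29693)·268398.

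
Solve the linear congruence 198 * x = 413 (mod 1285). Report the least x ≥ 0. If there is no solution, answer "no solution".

First find gcd(198, 1285):
1285 = 6×198 + 97
198 = 2×97 + 4
97 = 24×4 + 1
4 = 4×1 + 0
gcd = 1, so a unique solution mod 1285 exists.
Back-substitute for the Bézout coefficients:
1 = 97 − 24·4
1 = −24·198 + 49·97
1 = 49·1285 − 318·198
So 198·(-318) ≡ 1 (mod 1285), giving 198⁻¹ ≡ 967.
x ≡ 198⁻¹·413 ≡ 967·413 ≡ 1021 (mod 1285).

1021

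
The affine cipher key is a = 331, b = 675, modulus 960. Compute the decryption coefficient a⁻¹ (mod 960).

gcd(960, 331) by repeated division:
960 = 2*331 + 298
331 = 1*298 + 33
298 = 9*33 + 1
33 = 33*1 + 0
Since gcd(331, 960) = 1, back-substitute to write 1 as a combination:
1 = 298 − 9·33
1 = −9·331 + 10·298
1 = 10·960 − 29·331
So 331·(-29) ≡ 1 (mod 960), and -29 ≡ 931 (mod 960).

931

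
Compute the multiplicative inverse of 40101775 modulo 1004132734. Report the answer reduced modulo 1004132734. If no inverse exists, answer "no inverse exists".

Extended Euclidean algorithm:
1004132734 = 25*40101775 + 1588359
40101775 = 25*1588359 + 392800
1588359 = 4*392800 + 17159
392800 = 22*17159 + 15302
17159 = 1*15302 + 1857
15302 = 8*1857 + 446
1857 = 4*446 + 73
446 = 6*73 + 8
73 = 9*8 + 1
8 = 8*1 + 0
The gcd is 1. Working backward:
1 = 73 − 9·8
1 = −9·446 + 55·73
1 = 55·1857 − 229·446
1 = −229·15302 + 1887·1857
1 = 1887·17159 − 2116·15302
1 = −2116·392800 + 48439·17159
1 = 48439·1588359 − 195872·392800
1 = −195872·40101775 + 4945239·1588359
1 = 4945239·1004132734 − 123826847·40101775
Thus 40101775·(-123826847) ≡ 1 (mod 1004132734); reducing, -123826847 mod 1004132734 = 880305887.

880305887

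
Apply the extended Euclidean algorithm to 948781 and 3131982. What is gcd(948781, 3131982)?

Apply Euclid's algorithm to 3131982 and 948781:
3131982 = 3*948781 + 285639
948781 = 3*285639 + 91864
285639 = 3*91864 + 10047
91864 = 9*10047 + 1441
10047 = 6*1441 + 1401
1441 = 1*1401 + 40
1401 = 35*40 + 1
40 = 40*1 + 0
gcd(948781, 3131982) = 1.
Working backward:
1 = 1401 − 35·40
1 = −35·1441 + 36·1401
1 = 36·10047 − 251·1441
1 = −251·91864 + 2295·10047
1 = 2295·285639 − 7136·91864
1 = −7136·948781 + 23703·285639
1 = 23703·3131982 − 78245·948781
So 1 = (23703)·3131982 + (-78245)·948781.

1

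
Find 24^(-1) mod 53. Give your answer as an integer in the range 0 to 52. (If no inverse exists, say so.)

gcd(53, 24) by repeated division:
53 = 2×24 + 5
24 = 4×5 + 4
5 = 1×4 + 1
4 = 4×1 + 0
gcd = 1, so the inverse exists. Back-substitute:
1 = 5 − 4
1 = −24 + 5·5
1 = 5·53 − 11·24
Thus 24·(-11) ≡ 1 (mod 53); reducing, -11 mod 53 = 42.

42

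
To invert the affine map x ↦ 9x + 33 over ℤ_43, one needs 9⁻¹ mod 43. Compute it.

24

Run Euclid on (43, 9):
43 = 4*9 + 7
9 = 1*7 + 2
7 = 3*2 + 1
2 = 2*1 + 0
The gcd is 1. Working backward:
1 = 7 − 3·2
1 = −3·9 + 4·7
1 = 4·43 − 19·9
Thus 9·(-19) ≡ 1 (mod 43); reducing, -19 mod 43 = 24.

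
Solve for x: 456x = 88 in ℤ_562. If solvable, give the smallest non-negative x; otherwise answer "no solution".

84

First find gcd(456, 562):
562 = 1*456 + 106
456 = 4*106 + 32
106 = 3*32 + 10
32 = 3*10 + 2
10 = 5*2 + 0
gcd = 2 and 2 | 88, so solutions exist. Divide through by 2: 228x ≡ 44 (mod 281).
Now find 228⁻¹ mod 281:
281 = 1·228 + 53
228 = 4·53 + 16
53 = 3·16 + 5
16 = 3·5 + 1
5 = 5·1 + 0
Back-substitute:
1 = 16 − 3·5
1 = −3·53 + 10·16
1 = 10·228 − 43·53
1 = −43·281 + 53·228
So 228⁻¹ ≡ 53 (mod 281).
Then x ≡ 53·44 ≡ 84 (mod 281); the smallest non-negative solution is x = 84.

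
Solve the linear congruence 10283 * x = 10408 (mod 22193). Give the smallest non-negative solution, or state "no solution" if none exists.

7203

First find gcd(10283, 22193):
22193 = 2×10283 + 1627
10283 = 6×1627 + 521
1627 = 3×521 + 64
521 = 8×64 + 9
64 = 7×9 + 1
9 = 9×1 + 0
gcd = 1, so a unique solution mod 22193 exists.
Back-substitute for the Bézout coefficients:
1 = 64 − 7·9
1 = −7·521 + 57·64
1 = 57·1627 − 178·521
1 = −178·10283 + 1125·1627
1 = 1125·22193 − 2428·10283
So 10283·(-2428) ≡ 1 (mod 22193), giving 10283⁻¹ ≡ 19765.
x ≡ 10283⁻¹·10408 ≡ 19765·10408 ≡ 7203 (mod 22193).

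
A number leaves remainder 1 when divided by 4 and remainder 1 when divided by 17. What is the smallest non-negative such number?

Write x = 1 + 4·k. Then 4·k ≡ 1 − 1 ≡ 0 (mod 17).
Need 4⁻¹ mod 17. Extended Euclid on (17, 4):
17 = 4·4 + 1
4 = 4·1 + 0
Back-substitute:
1 = 17 − 4·4
4⁻¹ ≡ 13 (mod 17), so k ≡ 13·0 ≡ 0 (mod 17).
x = 1 + 4·0 = 1.

1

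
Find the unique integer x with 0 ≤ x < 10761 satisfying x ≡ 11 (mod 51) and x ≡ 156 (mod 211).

Write x = 11 + 51·k. Then 51·k ≡ 156 − 11 ≡ 145 (mod 211).
Need 51⁻¹ mod 211. Extended Euclid on (211, 51):
211 = 4·51 + 7
51 = 7·7 + 2
7 = 3·2 + 1
2 = 2·1 + 0
Back-substitute:
1 = 7 − 3·2
1 = −3·51 + 22·7
1 = 22·211 − 91·51
51⁻¹ ≡ 120 (mod 211), so k ≡ 120·145 ≡ 98 (mod 211).
x = 11 + 51·98 = 5009.

5009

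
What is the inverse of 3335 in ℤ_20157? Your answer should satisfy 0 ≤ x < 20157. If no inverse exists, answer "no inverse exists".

Apply the Euclidean algorithm to 20157 and 3335:
20157 = 6·3335 + 147
3335 = 22·147 + 101
147 = 1·101 + 46
101 = 2·46 + 9
46 = 5·9 + 1
9 = 9·1 + 0
The gcd is 1. Working backward:
1 = 46 − 5·9
1 = −5·101 + 11·46
1 = 11·147 − 16·101
1 = −16·3335 + 363·147
1 = 363·20157 − 2194·3335
Thus 3335·(-2194) ≡ 1 (mod 20157); reducing, -2194 mod 20157 = 17963.

17963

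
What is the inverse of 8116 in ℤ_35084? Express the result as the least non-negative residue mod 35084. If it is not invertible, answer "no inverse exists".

Euclidean algorithm on 35084, 8116:
35084 = 4×8116 + 2620
8116 = 3×2620 + 256
2620 = 10×256 + 60
256 = 4×60 + 16
60 = 3×16 + 12
16 = 1×12 + 4
12 = 3×4 + 0
The gcd is 4, not 1, hence no inverse exists.

no inverse exists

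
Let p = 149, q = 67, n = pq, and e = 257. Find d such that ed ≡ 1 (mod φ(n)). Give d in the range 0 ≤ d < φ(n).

φ(n) = (p−1)(q−1) = 148·66 = 9768.
Need d with 257·d ≡ 1 (mod 9768). Apply the extended Euclidean algorithm:
9768 = 38·257 + 2
257 = 128·2 + 1
2 = 2·1 + 0
Back-substitute:
1 = 257 − 128·2
1 = −128·9768 + 4865·257
So 257·4865 ≡ 1 (mod 9768), hence d = 4865.

4865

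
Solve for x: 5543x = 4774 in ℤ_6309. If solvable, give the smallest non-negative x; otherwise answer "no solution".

First find gcd(5543, 6309):
6309 = 1·5543 + 766
5543 = 7·766 + 181
766 = 4·181 + 42
181 = 4·42 + 13
42 = 3·13 + 3
13 = 4·3 + 1
3 = 3·1 + 0
gcd = 1, so a unique solution mod 6309 exists.
Back-substitute for the Bézout coefficients:
1 = 13 − 4·3
1 = −4·42 + 13·13
1 = 13·181 − 56·42
1 = −56·766 + 237·181
1 = 237·5543 − 1715·766
1 = −1715·6309 + 1952·5543
So 5543·(1952) ≡ 1 (mod 6309), giving 5543⁻¹ ≡ 1952.
x ≡ 5543⁻¹·4774 ≡ 1952·4774 ≡ 455 (mod 6309).

455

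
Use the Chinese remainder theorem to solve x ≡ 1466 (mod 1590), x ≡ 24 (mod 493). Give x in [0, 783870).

Write x = 1466 + 1590·k. Then 1590·k ≡ 24 − 1466 ≡ 37 (mod 493).
Need 1590⁻¹ mod 493. Extended Euclid on (493, 111):
493 = 4*111 + 49
111 = 2*49 + 13
49 = 3*13 + 10
13 = 1*10 + 3
10 = 3*3 + 1
3 = 3*1 + 0
Back-substitute:
1 = 10 − 3·3
1 = −3·13 + 4·10
1 = 4·49 − 15·13
1 = −15·111 + 34·49
1 = 34·493 − 151·111
1590⁻¹ ≡ 342 (mod 493), so k ≡ 342·37 ≡ 329 (mod 493).
x = 1466 + 1590·329 = 524576.

524576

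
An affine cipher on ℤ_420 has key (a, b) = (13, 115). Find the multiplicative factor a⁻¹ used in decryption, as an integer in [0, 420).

Apply the Euclidean algorithm to 420 and 13:
420 = 32·13 + 4
13 = 3·4 + 1
4 = 4·1 + 0
The gcd is 1. Working backward:
1 = 13 − 3·4
1 = −3·420 + 97·13
So 13·97 ≡ 1 (mod 420).

97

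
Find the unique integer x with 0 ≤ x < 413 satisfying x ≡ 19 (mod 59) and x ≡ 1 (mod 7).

78

Write x = 19 + 59·k. Then 59·k ≡ 1 − 19 ≡ 3 (mod 7).
Need 59⁻¹ mod 7. Extended Euclid on (7, 3):
7 = 2×3 + 1
3 = 3×1 + 0
Back-substitute:
1 = 7 − 2·3
59⁻¹ ≡ 5 (mod 7), so k ≡ 5·3 ≡ 1 (mod 7).
x = 19 + 59·1 = 78.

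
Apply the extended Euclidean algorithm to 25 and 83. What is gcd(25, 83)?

1

Euclidean algorithm:
83 = 3·25 + 8
25 = 3·8 + 1
8 = 8·1 + 0
gcd(25, 83) = 1.
Express as a combination:
1 = 25 − 3·8
1 = −3·83 + 10·25
So 1 = (-3)·83 + (10)·25.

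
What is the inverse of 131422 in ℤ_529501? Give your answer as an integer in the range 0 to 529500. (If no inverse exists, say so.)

Apply the Euclidean algorithm to 529501 and 131422:
529501 = 4·131422 + 3813
131422 = 34·3813 + 1780
3813 = 2·1780 + 253
1780 = 7·253 + 9
253 = 28·9 + 1
9 = 9·1 + 0
gcd = 1, so the inverse exists. Back-substitute:
1 = 253 − 28·9
1 = −28·1780 + 197·253
1 = 197·3813 − 422·1780
1 = −422·131422 + 14545·3813
1 = 14545·529501 − 58602·131422
Thus 131422·(-58602) ≡ 1 (mod 529501); reducing, -58602 mod 529501 = 470899.

470899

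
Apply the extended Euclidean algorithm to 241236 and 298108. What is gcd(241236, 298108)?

Repeated division:
298108 = 1*241236 + 56872
241236 = 4*56872 + 13748
56872 = 4*13748 + 1880
13748 = 7*1880 + 588
1880 = 3*588 + 116
588 = 5*116 + 8
116 = 14*8 + 4
8 = 2*4 + 0
gcd(241236, 298108) = 4.
Working backward:
4 = 116 − 14·8
4 = −14·588 + 71·116
4 = 71·1880 − 227·588
4 = −227·13748 + 1660·1880
4 = 1660·56872 − 6867·13748
4 = −6867·241236 + 29128·56872
4 = 29128·298108 − 35995·241236
So 4 = (29128)·298108 + (-35995)·241236.

4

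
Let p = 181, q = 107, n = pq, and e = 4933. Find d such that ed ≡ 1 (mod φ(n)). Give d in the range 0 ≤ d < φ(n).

6877

φ(n) = (p−1)(q−1) = 180·106 = 19080.
Need d with 4933·d ≡ 1 (mod 19080). Apply the extended Euclidean algorithm:
19080 = 3×4933 + 4281
4933 = 1×4281 + 652
4281 = 6×652 + 369
652 = 1×369 + 283
369 = 1×283 + 86
283 = 3×86 + 25
86 = 3×25 + 11
25 = 2×11 + 3
11 = 3×3 + 2
3 = 1×2 + 1
2 = 2×1 + 0
Back-substitute:
1 = 3 − 2
1 = −11 + 4·3
1 = 4·25 − 9·11
1 = −9·86 + 31·25
1 = 31·283 − 102·86
1 = −102·369 + 133·283
1 = 133·652 − 235·369
1 = −235·4281 + 1543·652
1 = 1543·4933 − 1778·4281
1 = −1778·19080 + 6877·4933
So 4933·6877 ≡ 1 (mod 19080), hence d = 6877.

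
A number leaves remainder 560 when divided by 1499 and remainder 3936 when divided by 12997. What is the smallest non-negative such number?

Write x = 560 + 1499·k. Then 1499·k ≡ 3936 − 560 ≡ 3376 (mod 12997).
Need 1499⁻¹ mod 12997. Extended Euclid on (12997, 1499):
12997 = 8·1499 + 1005
1499 = 1·1005 + 494
1005 = 2·494 + 17
494 = 29·17 + 1
17 = 17·1 + 0
Back-substitute:
1 = 494 − 29·17
1 = −29·1005 + 59·494
1 = 59·1499 − 88·1005
1 = −88·12997 + 763·1499
1499⁻¹ ≡ 763 (mod 12997), so k ≡ 763·3376 ≡ 2482 (mod 12997).
x = 560 + 1499·2482 = 3721078.

3721078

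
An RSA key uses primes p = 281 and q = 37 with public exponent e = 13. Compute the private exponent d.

φ(n) = (p−1)(q−1) = 280·36 = 10080.
Need d with 13·d ≡ 1 (mod 10080). Apply the extended Euclidean algorithm:
10080 = 775*13 + 5
13 = 2*5 + 3
5 = 1*3 + 2
3 = 1*2 + 1
2 = 2*1 + 0
Back-substitute:
1 = 3 − 2
1 = −5 + 2·3
1 = 2·13 − 5·5
1 = −5·10080 + 3877·13
So 13·3877 ≡ 1 (mod 10080), hence d = 3877.

3877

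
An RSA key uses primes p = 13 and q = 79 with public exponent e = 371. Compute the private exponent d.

275

φ(n) = (p−1)(q−1) = 12·78 = 936.
Need d with 371·d ≡ 1 (mod 936). Apply the extended Euclidean algorithm:
936 = 2*371 + 194
371 = 1*194 + 177
194 = 1*177 + 17
177 = 10*17 + 7
17 = 2*7 + 3
7 = 2*3 + 1
3 = 3*1 + 0
Back-substitute:
1 = 7 − 2·3
1 = −2·17 + 5·7
1 = 5·177 − 52·17
1 = −52·194 + 57·177
1 = 57·371 − 109·194
1 = −109·936 + 275·371
So 371·275 ≡ 1 (mod 936), hence d = 275.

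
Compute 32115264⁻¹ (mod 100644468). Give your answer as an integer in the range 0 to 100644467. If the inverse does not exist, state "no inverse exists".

Compute gcd(32115264, 100644468):
100644468 = 3·32115264 + 4298676
32115264 = 7·4298676 + 2024532
4298676 = 2·2024532 + 249612
2024532 = 8·249612 + 27636
249612 = 9·27636 + 888
27636 = 31·888 + 108
888 = 8·108 + 24
108 = 4·24 + 12
24 = 2·12 + 0
Since gcd = 12 > 1, 32115264 is not a unit mod 100644468.

no inverse exists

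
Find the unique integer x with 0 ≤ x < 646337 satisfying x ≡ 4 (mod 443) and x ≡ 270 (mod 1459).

Write x = 4 + 443·k. Then 443·k ≡ 270 − 4 ≡ 266 (mod 1459).
Need 443⁻¹ mod 1459. Extended Euclid on (1459, 443):
1459 = 3×443 + 130
443 = 3×130 + 53
130 = 2×53 + 24
53 = 2×24 + 5
24 = 4×5 + 4
5 = 1×4 + 1
4 = 4×1 + 0
Back-substitute:
1 = 5 − 4
1 = −24 + 5·5
1 = 5·53 − 11·24
1 = −11·130 + 27·53
1 = 27·443 − 92·130
1 = −92·1459 + 303·443
443⁻¹ ≡ 303 (mod 1459), so k ≡ 303·266 ≡ 353 (mod 1459).
x = 4 + 443·353 = 156383.

156383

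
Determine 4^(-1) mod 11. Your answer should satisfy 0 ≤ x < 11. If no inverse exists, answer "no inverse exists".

3

Run Euclid on (11, 4):
11 = 2·4 + 3
4 = 1·3 + 1
3 = 3·1 + 0
The gcd is 1. Working backward:
1 = 4 − 3
1 = −11 + 3·4
So 4·3 ≡ 1 (mod 11).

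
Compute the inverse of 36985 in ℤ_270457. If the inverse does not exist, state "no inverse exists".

64585

Run Euclid on (270457, 36985):
270457 = 7·36985 + 11562
36985 = 3·11562 + 2299
11562 = 5·2299 + 67
2299 = 34·67 + 21
67 = 3·21 + 4
21 = 5·4 + 1
4 = 4·1 + 0
gcd = 1, so the inverse exists. Back-substitute:
1 = 21 − 5·4
1 = −5·67 + 16·21
1 = 16·2299 − 549·67
1 = −549·11562 + 2761·2299
1 = 2761·36985 − 8832·11562
1 = −8832·270457 + 64585·36985
So 36985·64585 ≡ 1 (mod 270457).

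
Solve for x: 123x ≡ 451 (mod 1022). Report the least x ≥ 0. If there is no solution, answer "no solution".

685

First find gcd(123, 1022):
1022 = 8·123 + 38
123 = 3·38 + 9
38 = 4·9 + 2
9 = 4·2 + 1
2 = 2·1 + 0
gcd = 1, so a unique solution mod 1022 exists.
Back-substitute for the Bézout coefficients:
1 = 9 − 4·2
1 = −4·38 + 17·9
1 = 17·123 − 55·38
1 = −55·1022 + 457·123
So 123·(457) ≡ 1 (mod 1022), giving 123⁻¹ ≡ 457.
x ≡ 123⁻¹·451 ≡ 457·451 ≡ 685 (mod 1022).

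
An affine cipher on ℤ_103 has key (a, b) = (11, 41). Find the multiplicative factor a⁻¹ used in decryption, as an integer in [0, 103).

gcd(103, 11) by repeated division:
103 = 9·11 + 4
11 = 2·4 + 3
4 = 1·3 + 1
3 = 3·1 + 0
The gcd is 1. Working backward:
1 = 4 − 3
1 = −11 + 3·4
1 = 3·103 − 28·11
Thus 11·(-28) ≡ 1 (mod 103); reducing, -28 mod 103 = 75.

75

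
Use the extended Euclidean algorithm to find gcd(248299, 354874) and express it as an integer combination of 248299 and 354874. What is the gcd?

Repeated division:
354874 = 1*248299 + 106575
248299 = 2*106575 + 35149
106575 = 3*35149 + 1128
35149 = 31*1128 + 181
1128 = 6*181 + 42
181 = 4*42 + 13
42 = 3*13 + 3
13 = 4*3 + 1
3 = 3*1 + 0
gcd(248299, 354874) = 1.
Express as a combination:
1 = 13 − 4·3
1 = −4·42 + 13·13
1 = 13·181 − 56·42
1 = −56·1128 + 349·181
1 = 349·35149 − 10875·1128
1 = −10875·106575 + 32974·35149
1 = 32974·248299 − 76823·106575
1 = −76823·354874 + 109797·248299
So 1 = (-76823)·354874 + (109797)·248299.

1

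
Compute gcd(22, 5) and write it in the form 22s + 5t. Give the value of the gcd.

Repeated division:
22 = 4·5 + 2
5 = 2·2 + 1
2 = 2·1 + 0
gcd(22, 5) = 1.
Back-substituting:
1 = 5 − 2·2
1 = −2·22 + 9·5
So 1 = (-2)·22 + (9)·5.

1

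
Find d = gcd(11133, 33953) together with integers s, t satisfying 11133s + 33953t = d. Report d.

1

Repeated division:
33953 = 3*11133 + 554
11133 = 20*554 + 53
554 = 10*53 + 24
53 = 2*24 + 5
24 = 4*5 + 4
5 = 1*4 + 1
4 = 4*1 + 0
gcd(11133, 33953) = 1.
Back-substituting:
1 = 5 − 4
1 = −24 + 5·5
1 = 5·53 − 11·24
1 = −11·554 + 115·53
1 = 115·11133 − 2311·554
1 = −2311·33953 + 7048·11133
So 1 = (-2311)·33953 + (7048)·11133.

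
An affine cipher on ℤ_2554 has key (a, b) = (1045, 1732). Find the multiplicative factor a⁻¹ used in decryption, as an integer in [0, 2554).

1921

Apply the Euclidean algorithm to 2554 and 1045:
2554 = 2·1045 + 464
1045 = 2·464 + 117
464 = 3·117 + 113
117 = 1·113 + 4
113 = 28·4 + 1
4 = 4·1 + 0
The gcd is 1. Working backward:
1 = 113 − 28·4
1 = −28·117 + 29·113
1 = 29·464 − 115·117
1 = −115·1045 + 259·464
1 = 259·2554 − 633·1045
So 1045·(-633) ≡ 1 (mod 2554), and -633 ≡ 1921 (mod 2554).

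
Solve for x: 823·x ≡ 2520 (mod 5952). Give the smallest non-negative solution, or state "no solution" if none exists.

936

First find gcd(823, 5952):
5952 = 7*823 + 191
823 = 4*191 + 59
191 = 3*59 + 14
59 = 4*14 + 3
14 = 4*3 + 2
3 = 1*2 + 1
2 = 2*1 + 0
gcd = 1, so a unique solution mod 5952 exists.
Back-substitute for the Bézout coefficients:
1 = 3 − 2
1 = −14 + 5·3
1 = 5·59 − 21·14
1 = −21·191 + 68·59
1 = 68·823 − 293·191
1 = −293·5952 + 2119·823
So 823·(2119) ≡ 1 (mod 5952), giving 823⁻¹ ≡ 2119.
x ≡ 823⁻¹·2520 ≡ 2119·2520 ≡ 936 (mod 5952).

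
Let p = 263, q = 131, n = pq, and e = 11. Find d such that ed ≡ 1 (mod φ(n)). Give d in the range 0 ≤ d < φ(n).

24771

φ(n) = (p−1)(q−1) = 262·130 = 34060.
Need d with 11·d ≡ 1 (mod 34060). Apply the extended Euclidean algorithm:
34060 = 3096·11 + 4
11 = 2·4 + 3
4 = 1·3 + 1
3 = 3·1 + 0
Back-substitute:
1 = 4 − 3
1 = −11 + 3·4
1 = 3·34060 − 9289·11
So 11·(-9289) ≡ 1 (mod 34060), hence d ≡ -9289 ≡ 24771 (mod 34060).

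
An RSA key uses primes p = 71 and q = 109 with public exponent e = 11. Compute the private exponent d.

φ(n) = (p−1)(q−1) = 70·108 = 7560.
Need d with 11·d ≡ 1 (mod 7560). Apply the extended Euclidean algorithm:
7560 = 687*11 + 3
11 = 3*3 + 2
3 = 1*2 + 1
2 = 2*1 + 0
Back-substitute:
1 = 3 − 2
1 = −11 + 4·3
1 = 4·7560 − 2749·11
So 11·(-2749) ≡ 1 (mod 7560), hence d ≡ -2749 ≡ 4811 (mod 7560).

4811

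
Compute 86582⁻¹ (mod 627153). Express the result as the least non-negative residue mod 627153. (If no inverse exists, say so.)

422069

Run Euclid on (627153, 86582):
627153 = 7×86582 + 21079
86582 = 4×21079 + 2266
21079 = 9×2266 + 685
2266 = 3×685 + 211
685 = 3×211 + 52
211 = 4×52 + 3
52 = 17×3 + 1
3 = 3×1 + 0
The gcd is 1. Working backward:
1 = 52 − 17·3
1 = −17·211 + 69·52
1 = 69·685 − 224·211
1 = −224·2266 + 741·685
1 = 741·21079 − 6893·2266
1 = −6893·86582 + 28313·21079
1 = 28313·627153 − 205084·86582
Thus 86582·(-205084) ≡ 1 (mod 627153); reducing, -205084 mod 627153 = 422069.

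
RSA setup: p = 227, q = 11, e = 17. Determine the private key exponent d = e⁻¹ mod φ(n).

φ(n) = (p−1)(q−1) = 226·10 = 2260.
Need d with 17·d ≡ 1 (mod 2260). Apply the extended Euclidean algorithm:
2260 = 132·17 + 16
17 = 1·16 + 1
16 = 16·1 + 0
Back-substitute:
1 = 17 − 16
1 = −2260 + 133·17
So 17·133 ≡ 1 (mod 2260), hence d = 133.

133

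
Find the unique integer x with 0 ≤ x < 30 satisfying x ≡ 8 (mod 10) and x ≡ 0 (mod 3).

18

Write x = 8 + 10·k. Then 10·k ≡ 0 − 8 ≡ 1 (mod 3).
Need 10⁻¹ mod 3. Extended Euclid on (3, 1):
3 = 3×1 + 0
10⁻¹ ≡ 1 (mod 3), so k ≡ 1·1 ≡ 1 (mod 3).
x = 8 + 10·1 = 18.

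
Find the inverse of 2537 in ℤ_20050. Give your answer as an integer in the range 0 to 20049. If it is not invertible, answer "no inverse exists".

9373

Apply the Euclidean algorithm to 20050 and 2537:
20050 = 7*2537 + 2291
2537 = 1*2291 + 246
2291 = 9*246 + 77
246 = 3*77 + 15
77 = 5*15 + 2
15 = 7*2 + 1
2 = 2*1 + 0
The gcd is 1. Working backward:
1 = 15 − 7·2
1 = −7·77 + 36·15
1 = 36·246 − 115·77
1 = −115·2291 + 1071·246
1 = 1071·2537 − 1186·2291
1 = −1186·20050 + 9373·2537
So 2537·9373 ≡ 1 (mod 20050).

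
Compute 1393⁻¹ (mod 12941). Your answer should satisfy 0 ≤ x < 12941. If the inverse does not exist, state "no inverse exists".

4004

Run Euclid on (12941, 1393):
12941 = 9·1393 + 404
1393 = 3·404 + 181
404 = 2·181 + 42
181 = 4·42 + 13
42 = 3·13 + 3
13 = 4·3 + 1
3 = 3·1 + 0
gcd = 1, so the inverse exists. Back-substitute:
1 = 13 − 4·3
1 = −4·42 + 13·13
1 = 13·181 − 56·42
1 = −56·404 + 125·181
1 = 125·1393 − 431·404
1 = −431·12941 + 4004·1393
So 1393·4004 ≡ 1 (mod 12941).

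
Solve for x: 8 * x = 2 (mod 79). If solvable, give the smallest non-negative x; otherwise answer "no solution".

20

First find gcd(8, 79):
79 = 9×8 + 7
8 = 1×7 + 1
7 = 7×1 + 0
gcd = 1, so a unique solution mod 79 exists.
Back-substitute for the Bézout coefficients:
1 = 8 − 7
1 = −79 + 10·8
So 8·(10) ≡ 1 (mod 79), giving 8⁻¹ ≡ 10.
x ≡ 8⁻¹·2 ≡ 10·2 ≡ 20 (mod 79).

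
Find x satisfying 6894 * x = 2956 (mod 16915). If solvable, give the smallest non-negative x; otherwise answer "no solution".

First find gcd(6894, 16915):
16915 = 2×6894 + 3127
6894 = 2×3127 + 640
3127 = 4×640 + 567
640 = 1×567 + 73
567 = 7×73 + 56
73 = 1×56 + 17
56 = 3×17 + 5
17 = 3×5 + 2
5 = 2×2 + 1
2 = 2×1 + 0
gcd = 1, so a unique solution mod 16915 exists.
Back-substitute for the Bézout coefficients:
1 = 5 − 2·2
1 = −2·17 + 7·5
1 = 7·56 − 23·17
1 = −23·73 + 30·56
1 = 30·567 − 233·73
1 = −233·640 + 263·567
1 = 263·3127 − 1285·640
1 = −1285·6894 + 2833·3127
1 = 2833·16915 − 6951·6894
So 6894·(-6951) ≡ 1 (mod 16915), giving 6894⁻¹ ≡ 9964.
x ≡ 6894⁻¹·2956 ≡ 9964·2956 ≡ 4569 (mod 16915).

4569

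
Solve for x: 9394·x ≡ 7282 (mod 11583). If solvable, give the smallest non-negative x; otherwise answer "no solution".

First find gcd(9394, 11583):
11583 = 1×9394 + 2189
9394 = 4×2189 + 638
2189 = 3×638 + 275
638 = 2×275 + 88
275 = 3×88 + 11
88 = 8×11 + 0
gcd = 11 and 11 | 7282, so solutions exist. Divide through by 11: 854x ≡ 662 (mod 1053).
Now find 854⁻¹ mod 1053:
1053 = 1×854 + 199
854 = 4×199 + 58
199 = 3×58 + 25
58 = 2×25 + 8
25 = 3×8 + 1
8 = 8×1 + 0
Back-substitute:
1 = 25 − 3·8
1 = −3·58 + 7·25
1 = 7·199 − 24·58
1 = −24·854 + 103·199
1 = 103·1053 − 127·854
So 854·(-127) ≡ 1 (mod 1053), i.e. 854⁻¹ ≡ 926.
Then x ≡ 926·662 ≡ 166 (mod 1053); the smallest non-negative solution is x = 166.

166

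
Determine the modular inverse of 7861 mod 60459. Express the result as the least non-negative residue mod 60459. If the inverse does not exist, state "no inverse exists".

Euclidean algorithm on 60459, 7861:
60459 = 7·7861 + 5432
7861 = 1·5432 + 2429
5432 = 2·2429 + 574
2429 = 4·574 + 133
574 = 4·133 + 42
133 = 3·42 + 7
42 = 6·7 + 0
Since gcd = 7 > 1, 7861 is not a unit mod 60459.

no inverse exists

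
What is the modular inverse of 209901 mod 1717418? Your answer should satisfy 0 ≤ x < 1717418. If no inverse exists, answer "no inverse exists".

1186641

Extended Euclidean algorithm:
1717418 = 8*209901 + 38210
209901 = 5*38210 + 18851
38210 = 2*18851 + 508
18851 = 37*508 + 55
508 = 9*55 + 13
55 = 4*13 + 3
13 = 4*3 + 1
3 = 3*1 + 0
Since gcd(209901, 1717418) = 1, back-substitute to write 1 as a combination:
1 = 13 − 4·3
1 = −4·55 + 17·13
1 = 17·508 − 157·55
1 = −157·18851 + 5826·508
1 = 5826·38210 − 11809·18851
1 = −11809·209901 + 64871·38210
1 = 64871·1717418 − 530777·209901
Thus 209901·(-530777) ≡ 1 (mod 1717418); reducing, -530777 mod 1717418 = 1186641.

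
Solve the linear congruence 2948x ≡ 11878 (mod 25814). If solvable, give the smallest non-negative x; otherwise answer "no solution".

First find gcd(2948, 25814):
25814 = 8*2948 + 2230
2948 = 1*2230 + 718
2230 = 3*718 + 76
718 = 9*76 + 34
76 = 2*34 + 8
34 = 4*8 + 2
8 = 4*2 + 0
gcd = 2 and 2 | 11878, so solutions exist. Divide through by 2: 1474x ≡ 5939 (mod 12907).
Now find 1474⁻¹ mod 12907:
12907 = 8×1474 + 1115
1474 = 1×1115 + 359
1115 = 3×359 + 38
359 = 9×38 + 17
38 = 2×17 + 4
17 = 4×4 + 1
4 = 4×1 + 0
Back-substitute:
1 = 17 − 4·4
1 = −4·38 + 9·17
1 = 9·359 − 85·38
1 = −85·1115 + 264·359
1 = 264·1474 − 349·1115
1 = −349·12907 + 3056·1474
So 1474⁻¹ ≡ 3056 (mod 12907).
Then x ≡ 3056·5939 ≡ 2342 (mod 12907); the smallest non-negative solution is x = 2342.

2342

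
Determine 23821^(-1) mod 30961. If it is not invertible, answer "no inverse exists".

Compute gcd(23821, 30961):
30961 = 1*23821 + 7140
23821 = 3*7140 + 2401
7140 = 2*2401 + 2338
2401 = 1*2338 + 63
2338 = 37*63 + 7
63 = 9*7 + 0
Since gcd = 7 > 1, 23821 is not a unit mod 30961.

no inverse exists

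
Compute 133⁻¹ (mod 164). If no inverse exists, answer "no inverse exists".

Apply the Euclidean algorithm to 164 and 133:
164 = 1·133 + 31
133 = 4·31 + 9
31 = 3·9 + 4
9 = 2·4 + 1
4 = 4·1 + 0
gcd = 1, so the inverse exists. Back-substitute:
1 = 9 − 2·4
1 = −2·31 + 7·9
1 = 7·133 − 30·31
1 = −30·164 + 37·133
So 133·37 ≡ 1 (mod 164).

37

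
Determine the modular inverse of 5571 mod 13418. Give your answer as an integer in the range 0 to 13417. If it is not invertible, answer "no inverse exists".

7611

Apply the Euclidean algorithm to 13418 and 5571:
13418 = 2×5571 + 2276
5571 = 2×2276 + 1019
2276 = 2×1019 + 238
1019 = 4×238 + 67
238 = 3×67 + 37
67 = 1×37 + 30
37 = 1×30 + 7
30 = 4×7 + 2
7 = 3×2 + 1
2 = 2×1 + 0
The gcd is 1. Working backward:
1 = 7 − 3·2
1 = −3·30 + 13·7
1 = 13·37 − 16·30
1 = −16·67 + 29·37
1 = 29·238 − 103·67
1 = −103·1019 + 441·238
1 = 441·2276 − 985·1019
1 = −985·5571 + 2411·2276
1 = 2411·13418 − 5807·5571
Thus 5571·(-5807) ≡ 1 (mod 13418); reducing, -5807 mod 13418 = 7611.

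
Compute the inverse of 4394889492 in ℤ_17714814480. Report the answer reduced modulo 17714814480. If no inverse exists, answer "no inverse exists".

no inverse exists

Compute gcd(4394889492, 17714814480):
17714814480 = 4×4394889492 + 135256512
4394889492 = 32×135256512 + 66681108
135256512 = 2×66681108 + 1894296
66681108 = 35×1894296 + 380748
1894296 = 4×380748 + 371304
380748 = 1×371304 + 9444
371304 = 39×9444 + 2988
9444 = 3×2988 + 480
2988 = 6×480 + 108
480 = 4×108 + 48
108 = 2×48 + 12
48 = 4×12 + 0
gcd(4394889492, 17714814480) = 12 ≠ 1, so 4394889492 has no multiplicative inverse modulo 17714814480.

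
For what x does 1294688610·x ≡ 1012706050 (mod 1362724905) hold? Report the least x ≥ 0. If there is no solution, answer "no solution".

no solution

gcd(1294688610, 1362724905):
1362724905 = 1*1294688610 + 68036295
1294688610 = 19*68036295 + 1999005
68036295 = 34*1999005 + 70125
1999005 = 28*70125 + 35505
70125 = 1*35505 + 34620
35505 = 1*34620 + 885
34620 = 39*885 + 105
885 = 8*105 + 45
105 = 2*45 + 15
45 = 3*15 + 0
gcd = 15, but 15 ∤ 1012706050, so the congruence has no solution.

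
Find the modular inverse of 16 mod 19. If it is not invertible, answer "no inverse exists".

6

Apply the Euclidean algorithm to 19 and 16:
19 = 1×16 + 3
16 = 5×3 + 1
3 = 3×1 + 0
The gcd is 1. Working backward:
1 = 16 − 5·3
1 = −5·19 + 6·16
So 16·6 ≡ 1 (mod 19).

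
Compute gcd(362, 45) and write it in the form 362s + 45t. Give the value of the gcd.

Apply Euclid's algorithm to 362 and 45:
362 = 8×45 + 2
45 = 22×2 + 1
2 = 2×1 + 0
gcd(362, 45) = 1.
Working backward:
1 = 45 − 22·2
1 = −22·362 + 177·45
So 1 = (-22)·362 + (177)·45.

1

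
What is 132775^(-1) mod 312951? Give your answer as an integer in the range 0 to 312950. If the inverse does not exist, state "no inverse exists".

Extended Euclidean algorithm:
312951 = 2·132775 + 47401
132775 = 2·47401 + 37973
47401 = 1·37973 + 9428
37973 = 4·9428 + 261
9428 = 36·261 + 32
261 = 8·32 + 5
32 = 6·5 + 2
5 = 2·2 + 1
2 = 2·1 + 0
The gcd is 1. Working backward:
1 = 5 − 2·2
1 = −2·32 + 13·5
1 = 13·261 − 106·32
1 = −106·9428 + 3829·261
1 = 3829·37973 − 15422·9428
1 = −15422·47401 + 19251·37973
1 = 19251·132775 − 53924·47401
1 = −53924·312951 + 127099·132775
So 132775·127099 ≡ 1 (mod 312951).

127099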